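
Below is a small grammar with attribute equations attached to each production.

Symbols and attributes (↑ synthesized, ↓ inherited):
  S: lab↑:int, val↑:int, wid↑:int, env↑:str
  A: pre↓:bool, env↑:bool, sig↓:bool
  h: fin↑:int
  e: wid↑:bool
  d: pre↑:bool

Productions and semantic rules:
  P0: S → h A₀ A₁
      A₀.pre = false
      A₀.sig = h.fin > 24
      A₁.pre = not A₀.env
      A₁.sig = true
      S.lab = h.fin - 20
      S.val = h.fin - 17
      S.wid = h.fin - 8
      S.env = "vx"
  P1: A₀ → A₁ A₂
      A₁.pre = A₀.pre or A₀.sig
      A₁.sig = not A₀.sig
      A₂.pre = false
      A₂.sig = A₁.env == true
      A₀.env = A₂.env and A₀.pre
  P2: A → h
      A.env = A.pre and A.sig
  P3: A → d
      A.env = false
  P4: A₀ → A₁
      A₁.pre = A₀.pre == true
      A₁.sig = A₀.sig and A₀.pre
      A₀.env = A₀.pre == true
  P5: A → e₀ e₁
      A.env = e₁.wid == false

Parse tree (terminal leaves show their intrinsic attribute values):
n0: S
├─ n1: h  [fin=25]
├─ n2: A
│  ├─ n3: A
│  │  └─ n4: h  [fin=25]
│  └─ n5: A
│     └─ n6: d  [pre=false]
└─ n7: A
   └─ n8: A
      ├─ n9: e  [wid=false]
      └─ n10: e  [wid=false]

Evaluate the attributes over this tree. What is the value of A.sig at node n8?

1. n1.fin = 25  [terminal]
2. n2.pre = false  [false]
3. n2.sig = true  [h.fin > 24]
4. n3.pre = true  [A₀.pre or A₀.sig]
5. n3.sig = false  [not A₀.sig]
6. n4.fin = 25  [terminal]
7. n3.env = false  [A.pre and A.sig]
8. n5.pre = false  [false]
9. n5.sig = false  [A₁.env == true]
10. n6.pre = false  [terminal]
11. n5.env = false  [false]
12. n2.env = false  [A₂.env and A₀.pre]
13. n7.pre = true  [not A₀.env]
14. n7.sig = true  [true]
15. n8.pre = true  [A₀.pre == true]
16. n8.sig = true  [A₀.sig and A₀.pre]
17. n9.wid = false  [terminal]
18. n10.wid = false  [terminal]
19. n8.env = true  [e₁.wid == false]
20. n7.env = true  [A₀.pre == true]
21. n0.lab = 5  [h.fin - 20]
22. n0.val = 8  [h.fin - 17]
23. n0.wid = 17  [h.fin - 8]
24. n0.env = "vx"  ["vx"]

true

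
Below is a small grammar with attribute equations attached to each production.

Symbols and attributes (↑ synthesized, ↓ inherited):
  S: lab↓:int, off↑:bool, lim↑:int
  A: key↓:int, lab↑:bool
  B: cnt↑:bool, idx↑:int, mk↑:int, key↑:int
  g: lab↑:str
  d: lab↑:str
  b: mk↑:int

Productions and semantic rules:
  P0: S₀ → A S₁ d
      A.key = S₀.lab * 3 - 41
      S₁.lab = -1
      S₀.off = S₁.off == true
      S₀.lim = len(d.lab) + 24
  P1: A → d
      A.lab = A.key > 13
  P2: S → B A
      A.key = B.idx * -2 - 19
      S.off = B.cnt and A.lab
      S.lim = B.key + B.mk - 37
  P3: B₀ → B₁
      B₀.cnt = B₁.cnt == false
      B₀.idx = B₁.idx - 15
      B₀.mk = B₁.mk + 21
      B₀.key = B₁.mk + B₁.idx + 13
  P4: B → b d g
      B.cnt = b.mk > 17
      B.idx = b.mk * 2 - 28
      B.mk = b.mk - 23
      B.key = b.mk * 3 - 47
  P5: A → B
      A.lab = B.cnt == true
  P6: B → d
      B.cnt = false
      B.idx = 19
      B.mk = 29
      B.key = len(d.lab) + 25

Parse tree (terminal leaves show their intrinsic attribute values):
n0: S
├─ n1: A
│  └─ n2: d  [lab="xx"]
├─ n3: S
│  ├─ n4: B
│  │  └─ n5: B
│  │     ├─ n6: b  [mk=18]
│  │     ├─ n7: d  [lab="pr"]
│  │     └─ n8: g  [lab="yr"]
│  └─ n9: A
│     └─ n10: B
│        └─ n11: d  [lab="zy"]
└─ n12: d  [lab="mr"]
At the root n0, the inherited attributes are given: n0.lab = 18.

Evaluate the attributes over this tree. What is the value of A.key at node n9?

1. n0.lab = 18  [given at root]
2. n1.key = 13  [S₀.lab * 3 - 41]
3. n2.lab = "xx"  [terminal]
4. n1.lab = false  [A.key > 13]
5. n3.lab = -1  [-1]
6. n6.mk = 18  [terminal]
7. n7.lab = "pr"  [terminal]
8. n8.lab = "yr"  [terminal]
9. n5.cnt = true  [b.mk > 17]
10. n5.idx = 8  [b.mk * 2 - 28]
11. n5.mk = -5  [b.mk - 23]
12. n5.key = 7  [b.mk * 3 - 47]
13. n4.cnt = false  [B₁.cnt == false]
14. n4.idx = -7  [B₁.idx - 15]
15. n4.mk = 16  [B₁.mk + 21]
16. n4.key = 16  [B₁.mk + B₁.idx + 13]
17. n9.key = -5  [B.idx * -2 - 19]
18. n11.lab = "zy"  [terminal]
19. n10.cnt = false  [false]
20. n10.idx = 19  [19]
21. n10.mk = 29  [29]
22. n10.key = 27  [len(d.lab) + 25]
23. n9.lab = false  [B.cnt == true]
24. n3.off = false  [B.cnt and A.lab]
25. n3.lim = -5  [B.key + B.mk - 37]
26. n12.lab = "mr"  [terminal]
27. n0.off = false  [S₁.off == true]
28. n0.lim = 26  [len(d.lab) + 24]

-5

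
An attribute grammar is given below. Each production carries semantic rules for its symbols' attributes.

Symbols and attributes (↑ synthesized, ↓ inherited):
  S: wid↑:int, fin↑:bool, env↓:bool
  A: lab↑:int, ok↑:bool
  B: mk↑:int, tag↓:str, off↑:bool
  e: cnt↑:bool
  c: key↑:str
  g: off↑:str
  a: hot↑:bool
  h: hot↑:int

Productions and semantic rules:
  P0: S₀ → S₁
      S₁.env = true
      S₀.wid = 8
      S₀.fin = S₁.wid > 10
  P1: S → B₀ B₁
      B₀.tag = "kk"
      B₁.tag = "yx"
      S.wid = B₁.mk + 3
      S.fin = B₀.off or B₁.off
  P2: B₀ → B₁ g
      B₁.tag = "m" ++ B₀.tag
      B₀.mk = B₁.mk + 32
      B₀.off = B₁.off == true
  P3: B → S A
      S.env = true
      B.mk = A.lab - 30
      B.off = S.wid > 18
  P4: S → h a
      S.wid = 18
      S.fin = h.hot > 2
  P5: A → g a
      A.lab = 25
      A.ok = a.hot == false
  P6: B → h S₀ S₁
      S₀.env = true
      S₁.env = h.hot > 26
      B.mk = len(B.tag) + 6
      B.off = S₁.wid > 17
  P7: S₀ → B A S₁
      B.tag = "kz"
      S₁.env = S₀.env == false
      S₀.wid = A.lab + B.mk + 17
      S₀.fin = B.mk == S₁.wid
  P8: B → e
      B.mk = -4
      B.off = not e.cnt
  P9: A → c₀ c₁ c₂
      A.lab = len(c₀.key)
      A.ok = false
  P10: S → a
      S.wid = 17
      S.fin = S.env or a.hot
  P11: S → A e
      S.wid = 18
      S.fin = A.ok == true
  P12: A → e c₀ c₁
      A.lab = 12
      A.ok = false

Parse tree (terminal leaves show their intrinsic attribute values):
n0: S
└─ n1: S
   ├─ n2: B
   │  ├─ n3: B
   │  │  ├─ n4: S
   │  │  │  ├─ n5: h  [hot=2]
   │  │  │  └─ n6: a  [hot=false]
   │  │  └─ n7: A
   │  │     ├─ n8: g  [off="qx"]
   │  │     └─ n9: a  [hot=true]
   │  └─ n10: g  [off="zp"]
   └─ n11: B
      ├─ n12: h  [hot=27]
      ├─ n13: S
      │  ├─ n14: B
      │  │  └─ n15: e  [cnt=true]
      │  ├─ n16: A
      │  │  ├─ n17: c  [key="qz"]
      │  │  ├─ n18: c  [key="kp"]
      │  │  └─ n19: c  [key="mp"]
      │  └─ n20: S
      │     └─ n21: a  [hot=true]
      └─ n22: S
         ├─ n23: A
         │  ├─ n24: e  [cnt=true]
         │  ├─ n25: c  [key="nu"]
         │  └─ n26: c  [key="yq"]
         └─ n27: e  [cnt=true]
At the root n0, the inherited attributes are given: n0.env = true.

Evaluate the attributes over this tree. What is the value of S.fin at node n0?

1. n0.env = true  [given at root]
2. n1.env = true  [true]
3. n2.tag = "kk"  ["kk"]
4. n3.tag = "mkk"  ["m" ++ B₀.tag]
5. n4.env = true  [true]
6. n5.hot = 2  [terminal]
7. n6.hot = false  [terminal]
8. n4.wid = 18  [18]
9. n4.fin = false  [h.hot > 2]
10. n8.off = "qx"  [terminal]
11. n9.hot = true  [terminal]
12. n7.lab = 25  [25]
13. n7.ok = false  [a.hot == false]
14. n3.mk = -5  [A.lab - 30]
15. n3.off = false  [S.wid > 18]
16. n10.off = "zp"  [terminal]
17. n2.mk = 27  [B₁.mk + 32]
18. n2.off = false  [B₁.off == true]
19. n11.tag = "yx"  ["yx"]
20. n12.hot = 27  [terminal]
21. n13.env = true  [true]
22. n14.tag = "kz"  ["kz"]
23. n15.cnt = true  [terminal]
24. n14.mk = -4  [-4]
25. n14.off = false  [not e.cnt]
26. n17.key = "qz"  [terminal]
27. n18.key = "kp"  [terminal]
28. n19.key = "mp"  [terminal]
29. n16.lab = 2  [len(c₀.key)]
30. n16.ok = false  [false]
31. n20.env = false  [S₀.env == false]
32. n21.hot = true  [terminal]
33. n20.wid = 17  [17]
34. n20.fin = true  [S.env or a.hot]
35. n13.wid = 15  [A.lab + B.mk + 17]
36. n13.fin = false  [B.mk == S₁.wid]
37. n22.env = true  [h.hot > 26]
38. n24.cnt = true  [terminal]
39. n25.key = "nu"  [terminal]
40. n26.key = "yq"  [terminal]
41. n23.lab = 12  [12]
42. n23.ok = false  [false]
43. n27.cnt = true  [terminal]
44. n22.wid = 18  [18]
45. n22.fin = false  [A.ok == true]
46. n11.mk = 8  [len(B.tag) + 6]
47. n11.off = true  [S₁.wid > 17]
48. n1.wid = 11  [B₁.mk + 3]
49. n1.fin = true  [B₀.off or B₁.off]
50. n0.wid = 8  [8]
51. n0.fin = true  [S₁.wid > 10]

true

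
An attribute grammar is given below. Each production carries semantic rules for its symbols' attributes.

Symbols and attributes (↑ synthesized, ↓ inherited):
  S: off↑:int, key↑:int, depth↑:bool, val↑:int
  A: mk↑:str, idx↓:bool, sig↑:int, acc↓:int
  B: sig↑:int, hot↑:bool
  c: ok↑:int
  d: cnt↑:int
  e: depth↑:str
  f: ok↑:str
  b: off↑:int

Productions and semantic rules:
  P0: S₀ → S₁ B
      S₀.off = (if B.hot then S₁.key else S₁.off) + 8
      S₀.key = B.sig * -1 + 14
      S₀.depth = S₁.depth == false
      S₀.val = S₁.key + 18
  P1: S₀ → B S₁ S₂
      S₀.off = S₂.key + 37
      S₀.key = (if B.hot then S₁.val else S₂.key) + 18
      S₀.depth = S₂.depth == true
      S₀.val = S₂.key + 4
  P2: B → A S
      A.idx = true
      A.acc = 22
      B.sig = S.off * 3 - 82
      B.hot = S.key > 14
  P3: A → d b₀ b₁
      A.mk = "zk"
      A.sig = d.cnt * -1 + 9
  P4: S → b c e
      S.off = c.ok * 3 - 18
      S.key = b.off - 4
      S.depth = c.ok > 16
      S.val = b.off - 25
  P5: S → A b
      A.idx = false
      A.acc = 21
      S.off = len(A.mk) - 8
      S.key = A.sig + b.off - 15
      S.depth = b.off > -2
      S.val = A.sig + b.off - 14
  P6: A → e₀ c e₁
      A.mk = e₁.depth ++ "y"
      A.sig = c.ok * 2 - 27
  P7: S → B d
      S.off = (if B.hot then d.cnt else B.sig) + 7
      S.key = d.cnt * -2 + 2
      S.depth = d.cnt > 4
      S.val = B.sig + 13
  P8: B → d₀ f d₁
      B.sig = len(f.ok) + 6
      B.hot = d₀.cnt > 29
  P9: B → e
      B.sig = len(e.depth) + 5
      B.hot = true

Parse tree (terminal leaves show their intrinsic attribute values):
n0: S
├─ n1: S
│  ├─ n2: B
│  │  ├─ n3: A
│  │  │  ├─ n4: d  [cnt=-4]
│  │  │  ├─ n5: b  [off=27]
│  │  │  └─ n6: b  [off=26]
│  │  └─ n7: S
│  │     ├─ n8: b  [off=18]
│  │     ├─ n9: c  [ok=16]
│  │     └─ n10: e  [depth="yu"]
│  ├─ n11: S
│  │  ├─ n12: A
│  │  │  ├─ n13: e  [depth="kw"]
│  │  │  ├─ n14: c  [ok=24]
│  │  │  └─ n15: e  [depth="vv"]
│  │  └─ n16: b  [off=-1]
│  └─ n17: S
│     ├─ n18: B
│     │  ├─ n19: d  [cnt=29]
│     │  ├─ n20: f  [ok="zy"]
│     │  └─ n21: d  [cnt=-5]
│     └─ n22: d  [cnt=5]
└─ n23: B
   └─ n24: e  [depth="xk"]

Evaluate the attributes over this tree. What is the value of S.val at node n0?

28

1. n3.idx = true  [true]
2. n3.acc = 22  [22]
3. n4.cnt = -4  [terminal]
4. n5.off = 27  [terminal]
5. n6.off = 26  [terminal]
6. n3.mk = "zk"  ["zk"]
7. n3.sig = 13  [d.cnt * -1 + 9]
8. n8.off = 18  [terminal]
9. n9.ok = 16  [terminal]
10. n10.depth = "yu"  [terminal]
11. n7.off = 30  [c.ok * 3 - 18]
12. n7.key = 14  [b.off - 4]
13. n7.depth = false  [c.ok > 16]
14. n7.val = -7  [b.off - 25]
15. n2.sig = 8  [S.off * 3 - 82]
16. n2.hot = false  [S.key > 14]
17. n12.idx = false  [false]
18. n12.acc = 21  [21]
19. n13.depth = "kw"  [terminal]
20. n14.ok = 24  [terminal]
21. n15.depth = "vv"  [terminal]
22. n12.mk = "vvy"  [e₁.depth ++ "y"]
23. n12.sig = 21  [c.ok * 2 - 27]
24. n16.off = -1  [terminal]
25. n11.off = -5  [len(A.mk) - 8]
26. n11.key = 5  [A.sig + b.off - 15]
27. n11.depth = true  [b.off > -2]
28. n11.val = 6  [A.sig + b.off - 14]
29. n19.cnt = 29  [terminal]
30. n20.ok = "zy"  [terminal]
31. n21.cnt = -5  [terminal]
32. n18.sig = 8  [len(f.ok) + 6]
33. n18.hot = false  [d₀.cnt > 29]
34. n22.cnt = 5  [terminal]
35. n17.off = 15  [(if B.hot then d.cnt else B.sig) + 7]
36. n17.key = -8  [d.cnt * -2 + 2]
37. n17.depth = true  [d.cnt > 4]
38. n17.val = 21  [B.sig + 13]
39. n1.off = 29  [S₂.key + 37]
40. n1.key = 10  [(if B.hot then S₁.val else S₂.key) + 18]
41. n1.depth = true  [S₂.depth == true]
42. n1.val = -4  [S₂.key + 4]
43. n24.depth = "xk"  [terminal]
44. n23.sig = 7  [len(e.depth) + 5]
45. n23.hot = true  [true]
46. n0.off = 18  [(if B.hot then S₁.key else S₁.off) + 8]
47. n0.key = 7  [B.sig * -1 + 14]
48. n0.depth = false  [S₁.depth == false]
49. n0.val = 28  [S₁.key + 18]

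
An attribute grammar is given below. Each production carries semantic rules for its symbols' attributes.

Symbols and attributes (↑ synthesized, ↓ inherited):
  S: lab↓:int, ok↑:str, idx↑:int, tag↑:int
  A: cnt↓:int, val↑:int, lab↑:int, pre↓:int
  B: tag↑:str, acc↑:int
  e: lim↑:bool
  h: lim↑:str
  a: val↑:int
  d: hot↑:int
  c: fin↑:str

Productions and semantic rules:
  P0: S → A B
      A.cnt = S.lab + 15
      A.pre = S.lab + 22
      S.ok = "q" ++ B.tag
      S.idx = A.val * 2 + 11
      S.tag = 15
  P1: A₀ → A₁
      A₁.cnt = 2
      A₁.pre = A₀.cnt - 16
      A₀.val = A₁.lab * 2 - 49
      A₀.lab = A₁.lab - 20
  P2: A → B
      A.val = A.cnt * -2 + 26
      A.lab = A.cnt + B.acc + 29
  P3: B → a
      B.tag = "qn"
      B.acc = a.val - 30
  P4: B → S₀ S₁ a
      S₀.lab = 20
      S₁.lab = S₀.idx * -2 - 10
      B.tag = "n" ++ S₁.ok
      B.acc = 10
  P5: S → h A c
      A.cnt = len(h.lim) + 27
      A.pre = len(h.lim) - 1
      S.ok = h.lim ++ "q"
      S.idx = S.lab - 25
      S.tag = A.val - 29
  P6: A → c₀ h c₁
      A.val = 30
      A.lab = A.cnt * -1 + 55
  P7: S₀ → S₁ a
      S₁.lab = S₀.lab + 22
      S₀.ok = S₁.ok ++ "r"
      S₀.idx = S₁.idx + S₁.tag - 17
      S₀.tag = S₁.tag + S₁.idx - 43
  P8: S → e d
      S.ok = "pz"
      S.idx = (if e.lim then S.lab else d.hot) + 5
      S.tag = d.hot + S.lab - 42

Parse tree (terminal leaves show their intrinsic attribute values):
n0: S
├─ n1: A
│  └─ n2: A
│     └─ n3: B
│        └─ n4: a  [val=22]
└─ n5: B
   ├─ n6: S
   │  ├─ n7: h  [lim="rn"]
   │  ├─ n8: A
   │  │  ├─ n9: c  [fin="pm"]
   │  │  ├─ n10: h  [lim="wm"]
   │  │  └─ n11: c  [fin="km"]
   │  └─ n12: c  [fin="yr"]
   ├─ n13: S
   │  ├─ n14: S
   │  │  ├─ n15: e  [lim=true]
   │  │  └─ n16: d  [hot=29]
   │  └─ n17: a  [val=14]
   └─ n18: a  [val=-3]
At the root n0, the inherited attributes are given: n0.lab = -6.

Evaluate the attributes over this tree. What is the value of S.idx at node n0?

1. n0.lab = -6  [given at root]
2. n1.cnt = 9  [S.lab + 15]
3. n1.pre = 16  [S.lab + 22]
4. n2.cnt = 2  [2]
5. n2.pre = -7  [A₀.cnt - 16]
6. n4.val = 22  [terminal]
7. n3.tag = "qn"  ["qn"]
8. n3.acc = -8  [a.val - 30]
9. n2.val = 22  [A.cnt * -2 + 26]
10. n2.lab = 23  [A.cnt + B.acc + 29]
11. n1.val = -3  [A₁.lab * 2 - 49]
12. n1.lab = 3  [A₁.lab - 20]
13. n6.lab = 20  [20]
14. n7.lim = "rn"  [terminal]
15. n8.cnt = 29  [len(h.lim) + 27]
16. n8.pre = 1  [len(h.lim) - 1]
17. n9.fin = "pm"  [terminal]
18. n10.lim = "wm"  [terminal]
19. n11.fin = "km"  [terminal]
20. n8.val = 30  [30]
21. n8.lab = 26  [A.cnt * -1 + 55]
22. n12.fin = "yr"  [terminal]
23. n6.ok = "rnq"  [h.lim ++ "q"]
24. n6.idx = -5  [S.lab - 25]
25. n6.tag = 1  [A.val - 29]
26. n13.lab = 0  [S₀.idx * -2 - 10]
27. n14.lab = 22  [S₀.lab + 22]
28. n15.lim = true  [terminal]
29. n16.hot = 29  [terminal]
30. n14.ok = "pz"  ["pz"]
31. n14.idx = 27  [(if e.lim then S.lab else d.hot) + 5]
32. n14.tag = 9  [d.hot + S.lab - 42]
33. n17.val = 14  [terminal]
34. n13.ok = "pzr"  [S₁.ok ++ "r"]
35. n13.idx = 19  [S₁.idx + S₁.tag - 17]
36. n13.tag = -7  [S₁.tag + S₁.idx - 43]
37. n18.val = -3  [terminal]
38. n5.tag = "npzr"  ["n" ++ S₁.ok]
39. n5.acc = 10  [10]
40. n0.ok = "qnpzr"  ["q" ++ B.tag]
41. n0.idx = 5  [A.val * 2 + 11]
42. n0.tag = 15  [15]

5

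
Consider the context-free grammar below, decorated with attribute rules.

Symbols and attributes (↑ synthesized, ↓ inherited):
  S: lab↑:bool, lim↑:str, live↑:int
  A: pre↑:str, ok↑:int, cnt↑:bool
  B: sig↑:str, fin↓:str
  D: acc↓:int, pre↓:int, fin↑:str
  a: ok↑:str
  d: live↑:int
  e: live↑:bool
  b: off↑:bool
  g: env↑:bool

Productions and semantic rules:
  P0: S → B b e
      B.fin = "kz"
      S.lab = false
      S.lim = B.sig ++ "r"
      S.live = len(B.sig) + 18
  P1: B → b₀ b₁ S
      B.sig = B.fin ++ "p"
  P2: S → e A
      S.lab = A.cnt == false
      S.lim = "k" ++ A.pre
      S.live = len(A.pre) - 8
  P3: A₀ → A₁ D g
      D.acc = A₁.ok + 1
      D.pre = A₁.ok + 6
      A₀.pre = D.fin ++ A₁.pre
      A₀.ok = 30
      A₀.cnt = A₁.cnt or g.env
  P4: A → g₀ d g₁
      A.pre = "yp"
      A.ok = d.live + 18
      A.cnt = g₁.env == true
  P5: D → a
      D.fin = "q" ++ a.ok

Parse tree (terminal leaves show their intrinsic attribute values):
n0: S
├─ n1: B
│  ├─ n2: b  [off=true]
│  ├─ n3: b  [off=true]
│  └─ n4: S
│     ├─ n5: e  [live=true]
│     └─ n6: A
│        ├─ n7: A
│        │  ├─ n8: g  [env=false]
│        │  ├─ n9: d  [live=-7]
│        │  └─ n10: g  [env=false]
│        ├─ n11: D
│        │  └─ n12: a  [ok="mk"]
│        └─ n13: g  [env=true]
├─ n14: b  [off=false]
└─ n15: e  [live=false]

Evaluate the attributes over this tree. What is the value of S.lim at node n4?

"kqmkyp"

1. n1.fin = "kz"  ["kz"]
2. n2.off = true  [terminal]
3. n3.off = true  [terminal]
4. n5.live = true  [terminal]
5. n8.env = false  [terminal]
6. n9.live = -7  [terminal]
7. n10.env = false  [terminal]
8. n7.pre = "yp"  ["yp"]
9. n7.ok = 11  [d.live + 18]
10. n7.cnt = false  [g₁.env == true]
11. n11.acc = 12  [A₁.ok + 1]
12. n11.pre = 17  [A₁.ok + 6]
13. n12.ok = "mk"  [terminal]
14. n11.fin = "qmk"  ["q" ++ a.ok]
15. n13.env = true  [terminal]
16. n6.pre = "qmkyp"  [D.fin ++ A₁.pre]
17. n6.ok = 30  [30]
18. n6.cnt = true  [A₁.cnt or g.env]
19. n4.lab = false  [A.cnt == false]
20. n4.lim = "kqmkyp"  ["k" ++ A.pre]
21. n4.live = -3  [len(A.pre) - 8]
22. n1.sig = "kzp"  [B.fin ++ "p"]
23. n14.off = false  [terminal]
24. n15.live = false  [terminal]
25. n0.lab = false  [false]
26. n0.lim = "kzpr"  [B.sig ++ "r"]
27. n0.live = 21  [len(B.sig) + 18]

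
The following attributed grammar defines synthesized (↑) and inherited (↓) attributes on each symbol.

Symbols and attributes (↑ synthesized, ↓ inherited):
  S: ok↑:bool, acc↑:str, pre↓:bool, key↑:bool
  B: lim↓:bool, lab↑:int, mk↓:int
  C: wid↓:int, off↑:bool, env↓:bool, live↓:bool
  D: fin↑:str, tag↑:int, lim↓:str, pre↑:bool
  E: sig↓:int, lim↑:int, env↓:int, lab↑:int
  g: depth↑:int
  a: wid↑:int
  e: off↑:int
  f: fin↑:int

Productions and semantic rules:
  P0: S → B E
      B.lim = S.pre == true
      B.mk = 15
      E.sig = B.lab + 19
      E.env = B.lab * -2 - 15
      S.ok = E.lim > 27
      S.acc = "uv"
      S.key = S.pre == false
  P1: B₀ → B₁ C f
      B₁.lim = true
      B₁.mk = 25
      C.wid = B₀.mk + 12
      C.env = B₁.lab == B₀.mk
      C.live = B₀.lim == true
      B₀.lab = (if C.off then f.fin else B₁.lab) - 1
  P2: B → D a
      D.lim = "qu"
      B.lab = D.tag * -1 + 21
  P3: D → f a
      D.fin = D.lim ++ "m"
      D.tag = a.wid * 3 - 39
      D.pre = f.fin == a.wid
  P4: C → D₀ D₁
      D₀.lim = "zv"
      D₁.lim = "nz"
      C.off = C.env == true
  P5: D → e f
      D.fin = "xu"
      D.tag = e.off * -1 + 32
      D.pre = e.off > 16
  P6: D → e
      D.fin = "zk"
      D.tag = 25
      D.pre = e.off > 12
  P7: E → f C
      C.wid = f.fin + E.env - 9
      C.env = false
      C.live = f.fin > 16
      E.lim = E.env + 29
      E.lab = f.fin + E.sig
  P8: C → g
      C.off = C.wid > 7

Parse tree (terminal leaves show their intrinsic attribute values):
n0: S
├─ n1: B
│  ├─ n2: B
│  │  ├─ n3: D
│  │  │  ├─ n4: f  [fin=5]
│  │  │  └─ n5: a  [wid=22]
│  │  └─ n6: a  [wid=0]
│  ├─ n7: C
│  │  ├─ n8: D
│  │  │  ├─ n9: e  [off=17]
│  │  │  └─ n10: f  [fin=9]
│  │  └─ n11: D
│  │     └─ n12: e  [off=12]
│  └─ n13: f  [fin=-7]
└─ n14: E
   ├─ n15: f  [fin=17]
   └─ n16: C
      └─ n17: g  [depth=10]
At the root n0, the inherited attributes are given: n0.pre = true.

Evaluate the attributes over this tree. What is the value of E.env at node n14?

1. n0.pre = true  [given at root]
2. n1.lim = true  [S.pre == true]
3. n1.mk = 15  [15]
4. n2.lim = true  [true]
5. n2.mk = 25  [25]
6. n3.lim = "qu"  ["qu"]
7. n4.fin = 5  [terminal]
8. n5.wid = 22  [terminal]
9. n3.fin = "qum"  [D.lim ++ "m"]
10. n3.tag = 27  [a.wid * 3 - 39]
11. n3.pre = false  [f.fin == a.wid]
12. n6.wid = 0  [terminal]
13. n2.lab = -6  [D.tag * -1 + 21]
14. n7.wid = 27  [B₀.mk + 12]
15. n7.env = false  [B₁.lab == B₀.mk]
16. n7.live = true  [B₀.lim == true]
17. n8.lim = "zv"  ["zv"]
18. n9.off = 17  [terminal]
19. n10.fin = 9  [terminal]
20. n8.fin = "xu"  ["xu"]
21. n8.tag = 15  [e.off * -1 + 32]
22. n8.pre = true  [e.off > 16]
23. n11.lim = "nz"  ["nz"]
24. n12.off = 12  [terminal]
25. n11.fin = "zk"  ["zk"]
26. n11.tag = 25  [25]
27. n11.pre = false  [e.off > 12]
28. n7.off = false  [C.env == true]
29. n13.fin = -7  [terminal]
30. n1.lab = -7  [(if C.off then f.fin else B₁.lab) - 1]
31. n14.sig = 12  [B.lab + 19]
32. n14.env = -1  [B.lab * -2 - 15]
33. n15.fin = 17  [terminal]
34. n16.wid = 7  [f.fin + E.env - 9]
35. n16.env = false  [false]
36. n16.live = true  [f.fin > 16]
37. n17.depth = 10  [terminal]
38. n16.off = false  [C.wid > 7]
39. n14.lim = 28  [E.env + 29]
40. n14.lab = 29  [f.fin + E.sig]
41. n0.ok = true  [E.lim > 27]
42. n0.acc = "uv"  ["uv"]
43. n0.key = false  [S.pre == false]

-1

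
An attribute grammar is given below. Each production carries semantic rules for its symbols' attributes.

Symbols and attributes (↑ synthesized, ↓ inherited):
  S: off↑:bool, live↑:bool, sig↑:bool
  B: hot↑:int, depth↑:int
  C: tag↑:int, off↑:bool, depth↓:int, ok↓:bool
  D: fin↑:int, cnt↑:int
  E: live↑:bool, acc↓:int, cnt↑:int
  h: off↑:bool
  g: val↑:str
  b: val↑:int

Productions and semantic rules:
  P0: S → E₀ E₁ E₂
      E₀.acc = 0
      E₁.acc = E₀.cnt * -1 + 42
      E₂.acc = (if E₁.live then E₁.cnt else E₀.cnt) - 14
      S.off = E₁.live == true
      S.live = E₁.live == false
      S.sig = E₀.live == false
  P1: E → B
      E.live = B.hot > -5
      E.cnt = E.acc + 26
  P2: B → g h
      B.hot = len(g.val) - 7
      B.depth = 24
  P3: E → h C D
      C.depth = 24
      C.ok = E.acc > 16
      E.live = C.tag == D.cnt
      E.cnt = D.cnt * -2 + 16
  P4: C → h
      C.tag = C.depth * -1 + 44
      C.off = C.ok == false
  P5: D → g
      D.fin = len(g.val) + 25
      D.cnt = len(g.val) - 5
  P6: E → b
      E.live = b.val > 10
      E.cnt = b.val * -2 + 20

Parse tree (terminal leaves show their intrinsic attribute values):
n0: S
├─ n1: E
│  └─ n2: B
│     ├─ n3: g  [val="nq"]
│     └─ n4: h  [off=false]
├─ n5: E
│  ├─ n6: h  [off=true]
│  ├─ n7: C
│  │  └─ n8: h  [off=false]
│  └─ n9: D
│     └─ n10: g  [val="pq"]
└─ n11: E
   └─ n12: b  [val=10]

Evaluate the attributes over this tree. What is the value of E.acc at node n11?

12

1. n1.acc = 0  [0]
2. n3.val = "nq"  [terminal]
3. n4.off = false  [terminal]
4. n2.hot = -5  [len(g.val) - 7]
5. n2.depth = 24  [24]
6. n1.live = false  [B.hot > -5]
7. n1.cnt = 26  [E.acc + 26]
8. n5.acc = 16  [E₀.cnt * -1 + 42]
9. n6.off = true  [terminal]
10. n7.depth = 24  [24]
11. n7.ok = false  [E.acc > 16]
12. n8.off = false  [terminal]
13. n7.tag = 20  [C.depth * -1 + 44]
14. n7.off = true  [C.ok == false]
15. n10.val = "pq"  [terminal]
16. n9.fin = 27  [len(g.val) + 25]
17. n9.cnt = -3  [len(g.val) - 5]
18. n5.live = false  [C.tag == D.cnt]
19. n5.cnt = 22  [D.cnt * -2 + 16]
20. n11.acc = 12  [(if E₁.live then E₁.cnt else E₀.cnt) - 14]
21. n12.val = 10  [terminal]
22. n11.live = false  [b.val > 10]
23. n11.cnt = 0  [b.val * -2 + 20]
24. n0.off = false  [E₁.live == true]
25. n0.live = true  [E₁.live == false]
26. n0.sig = true  [E₀.live == false]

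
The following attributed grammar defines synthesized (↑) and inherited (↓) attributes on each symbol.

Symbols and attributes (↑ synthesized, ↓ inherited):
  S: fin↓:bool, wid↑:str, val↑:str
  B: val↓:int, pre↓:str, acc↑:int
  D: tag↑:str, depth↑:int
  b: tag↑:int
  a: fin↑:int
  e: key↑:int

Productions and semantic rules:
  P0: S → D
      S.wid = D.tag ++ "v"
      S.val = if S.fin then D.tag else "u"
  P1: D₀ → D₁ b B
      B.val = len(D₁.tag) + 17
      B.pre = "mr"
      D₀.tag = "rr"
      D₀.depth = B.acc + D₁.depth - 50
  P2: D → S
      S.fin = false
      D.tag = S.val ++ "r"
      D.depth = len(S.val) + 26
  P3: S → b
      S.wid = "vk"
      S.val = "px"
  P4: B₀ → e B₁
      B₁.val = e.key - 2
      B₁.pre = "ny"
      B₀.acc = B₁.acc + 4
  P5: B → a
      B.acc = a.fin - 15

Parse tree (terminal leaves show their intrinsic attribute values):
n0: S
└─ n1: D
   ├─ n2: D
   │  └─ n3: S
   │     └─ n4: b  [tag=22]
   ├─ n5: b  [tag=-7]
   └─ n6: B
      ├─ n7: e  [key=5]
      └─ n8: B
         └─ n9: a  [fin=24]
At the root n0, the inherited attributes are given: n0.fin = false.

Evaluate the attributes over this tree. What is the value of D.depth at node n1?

-9

1. n0.fin = false  [given at root]
2. n3.fin = false  [false]
3. n4.tag = 22  [terminal]
4. n3.wid = "vk"  ["vk"]
5. n3.val = "px"  ["px"]
6. n2.tag = "pxr"  [S.val ++ "r"]
7. n2.depth = 28  [len(S.val) + 26]
8. n5.tag = -7  [terminal]
9. n6.val = 20  [len(D₁.tag) + 17]
10. n6.pre = "mr"  ["mr"]
11. n7.key = 5  [terminal]
12. n8.val = 3  [e.key - 2]
13. n8.pre = "ny"  ["ny"]
14. n9.fin = 24  [terminal]
15. n8.acc = 9  [a.fin - 15]
16. n6.acc = 13  [B₁.acc + 4]
17. n1.tag = "rr"  ["rr"]
18. n1.depth = -9  [B.acc + D₁.depth - 50]
19. n0.wid = "rrv"  [D.tag ++ "v"]
20. n0.val = "u"  [if S.fin then D.tag else "u"]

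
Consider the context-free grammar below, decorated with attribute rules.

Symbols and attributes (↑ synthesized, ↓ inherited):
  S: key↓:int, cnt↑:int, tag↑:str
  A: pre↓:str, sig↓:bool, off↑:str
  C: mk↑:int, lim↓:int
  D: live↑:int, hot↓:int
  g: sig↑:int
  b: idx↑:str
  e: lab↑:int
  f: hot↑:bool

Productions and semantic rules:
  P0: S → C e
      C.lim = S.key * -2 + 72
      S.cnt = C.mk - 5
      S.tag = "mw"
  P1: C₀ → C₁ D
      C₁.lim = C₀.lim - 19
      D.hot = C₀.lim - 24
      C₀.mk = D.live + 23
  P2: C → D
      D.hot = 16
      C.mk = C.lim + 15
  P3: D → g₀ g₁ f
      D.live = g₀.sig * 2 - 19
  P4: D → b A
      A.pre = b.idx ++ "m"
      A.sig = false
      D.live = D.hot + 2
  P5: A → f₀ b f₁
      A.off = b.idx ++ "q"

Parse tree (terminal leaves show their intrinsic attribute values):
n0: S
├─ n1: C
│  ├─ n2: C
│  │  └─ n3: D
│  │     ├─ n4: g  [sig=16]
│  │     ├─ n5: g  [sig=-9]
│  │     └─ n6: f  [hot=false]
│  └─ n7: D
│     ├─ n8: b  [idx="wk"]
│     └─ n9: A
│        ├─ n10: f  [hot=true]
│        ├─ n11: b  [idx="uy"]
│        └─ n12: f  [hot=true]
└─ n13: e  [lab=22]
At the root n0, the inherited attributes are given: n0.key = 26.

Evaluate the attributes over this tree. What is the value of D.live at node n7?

1. n0.key = 26  [given at root]
2. n1.lim = 20  [S.key * -2 + 72]
3. n2.lim = 1  [C₀.lim - 19]
4. n3.hot = 16  [16]
5. n4.sig = 16  [terminal]
6. n5.sig = -9  [terminal]
7. n6.hot = false  [terminal]
8. n3.live = 13  [g₀.sig * 2 - 19]
9. n2.mk = 16  [C.lim + 15]
10. n7.hot = -4  [C₀.lim - 24]
11. n8.idx = "wk"  [terminal]
12. n9.pre = "wkm"  [b.idx ++ "m"]
13. n9.sig = false  [false]
14. n10.hot = true  [terminal]
15. n11.idx = "uy"  [terminal]
16. n12.hot = true  [terminal]
17. n9.off = "uyq"  [b.idx ++ "q"]
18. n7.live = -2  [D.hot + 2]
19. n1.mk = 21  [D.live + 23]
20. n13.lab = 22  [terminal]
21. n0.cnt = 16  [C.mk - 5]
22. n0.tag = "mw"  ["mw"]

-2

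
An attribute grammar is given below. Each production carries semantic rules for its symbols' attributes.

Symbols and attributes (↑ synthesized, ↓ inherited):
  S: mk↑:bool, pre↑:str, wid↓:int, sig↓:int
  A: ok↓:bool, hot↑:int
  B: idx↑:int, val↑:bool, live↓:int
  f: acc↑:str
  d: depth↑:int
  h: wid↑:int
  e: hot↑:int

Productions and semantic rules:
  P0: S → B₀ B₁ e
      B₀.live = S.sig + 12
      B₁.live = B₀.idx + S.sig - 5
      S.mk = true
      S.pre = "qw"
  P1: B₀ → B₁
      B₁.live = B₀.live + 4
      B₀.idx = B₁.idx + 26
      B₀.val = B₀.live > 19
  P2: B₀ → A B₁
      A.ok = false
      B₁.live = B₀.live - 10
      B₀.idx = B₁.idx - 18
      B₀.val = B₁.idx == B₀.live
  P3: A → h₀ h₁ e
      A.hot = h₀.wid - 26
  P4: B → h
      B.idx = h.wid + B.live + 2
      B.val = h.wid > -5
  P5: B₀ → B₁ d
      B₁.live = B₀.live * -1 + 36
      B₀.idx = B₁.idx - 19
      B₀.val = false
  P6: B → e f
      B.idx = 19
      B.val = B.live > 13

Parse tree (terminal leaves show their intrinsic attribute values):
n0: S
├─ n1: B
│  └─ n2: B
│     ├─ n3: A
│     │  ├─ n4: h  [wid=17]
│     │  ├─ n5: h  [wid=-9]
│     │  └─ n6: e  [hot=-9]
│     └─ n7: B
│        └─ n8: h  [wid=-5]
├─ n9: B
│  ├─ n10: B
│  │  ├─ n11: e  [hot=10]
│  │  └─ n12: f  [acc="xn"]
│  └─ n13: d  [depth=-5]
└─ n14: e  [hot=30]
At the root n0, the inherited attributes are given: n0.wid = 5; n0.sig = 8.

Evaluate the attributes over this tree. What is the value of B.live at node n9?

22

1. n0.wid = 5  [given at root]
2. n0.sig = 8  [given at root]
3. n1.live = 20  [S.sig + 12]
4. n2.live = 24  [B₀.live + 4]
5. n3.ok = false  [false]
6. n4.wid = 17  [terminal]
7. n5.wid = -9  [terminal]
8. n6.hot = -9  [terminal]
9. n3.hot = -9  [h₀.wid - 26]
10. n7.live = 14  [B₀.live - 10]
11. n8.wid = -5  [terminal]
12. n7.idx = 11  [h.wid + B.live + 2]
13. n7.val = false  [h.wid > -5]
14. n2.idx = -7  [B₁.idx - 18]
15. n2.val = false  [B₁.idx == B₀.live]
16. n1.idx = 19  [B₁.idx + 26]
17. n1.val = true  [B₀.live > 19]
18. n9.live = 22  [B₀.idx + S.sig - 5]
19. n10.live = 14  [B₀.live * -1 + 36]
20. n11.hot = 10  [terminal]
21. n12.acc = "xn"  [terminal]
22. n10.idx = 19  [19]
23. n10.val = true  [B.live > 13]
24. n13.depth = -5  [terminal]
25. n9.idx = 0  [B₁.idx - 19]
26. n9.val = false  [false]
27. n14.hot = 30  [terminal]
28. n0.mk = true  [true]
29. n0.pre = "qw"  ["qw"]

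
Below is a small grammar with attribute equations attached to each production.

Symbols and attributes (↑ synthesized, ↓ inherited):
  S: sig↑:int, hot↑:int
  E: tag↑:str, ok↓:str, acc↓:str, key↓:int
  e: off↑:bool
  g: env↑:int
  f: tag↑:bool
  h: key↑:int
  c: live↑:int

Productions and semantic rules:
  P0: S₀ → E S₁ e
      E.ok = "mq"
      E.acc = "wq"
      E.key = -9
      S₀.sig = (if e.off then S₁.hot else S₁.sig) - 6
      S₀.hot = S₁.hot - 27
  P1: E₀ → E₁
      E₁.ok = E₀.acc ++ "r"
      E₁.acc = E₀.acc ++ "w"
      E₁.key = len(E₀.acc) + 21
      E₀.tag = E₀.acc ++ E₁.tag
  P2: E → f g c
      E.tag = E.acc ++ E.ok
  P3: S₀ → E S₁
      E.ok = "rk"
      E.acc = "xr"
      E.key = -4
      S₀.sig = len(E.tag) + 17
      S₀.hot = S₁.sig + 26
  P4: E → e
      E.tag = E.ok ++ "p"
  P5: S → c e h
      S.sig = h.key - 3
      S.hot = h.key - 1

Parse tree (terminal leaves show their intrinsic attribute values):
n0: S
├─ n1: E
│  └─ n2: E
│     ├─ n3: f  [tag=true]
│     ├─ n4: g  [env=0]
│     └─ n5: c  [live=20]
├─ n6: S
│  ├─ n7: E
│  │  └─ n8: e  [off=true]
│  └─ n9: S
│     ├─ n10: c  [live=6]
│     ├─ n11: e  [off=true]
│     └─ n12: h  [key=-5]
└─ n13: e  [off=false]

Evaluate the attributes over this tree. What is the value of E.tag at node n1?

"wqwqwwqr"

1. n1.ok = "mq"  ["mq"]
2. n1.acc = "wq"  ["wq"]
3. n1.key = -9  [-9]
4. n2.ok = "wqr"  [E₀.acc ++ "r"]
5. n2.acc = "wqw"  [E₀.acc ++ "w"]
6. n2.key = 23  [len(E₀.acc) + 21]
7. n3.tag = true  [terminal]
8. n4.env = 0  [terminal]
9. n5.live = 20  [terminal]
10. n2.tag = "wqwwqr"  [E.acc ++ E.ok]
11. n1.tag = "wqwqwwqr"  [E₀.acc ++ E₁.tag]
12. n7.ok = "rk"  ["rk"]
13. n7.acc = "xr"  ["xr"]
14. n7.key = -4  [-4]
15. n8.off = true  [terminal]
16. n7.tag = "rkp"  [E.ok ++ "p"]
17. n10.live = 6  [terminal]
18. n11.off = true  [terminal]
19. n12.key = -5  [terminal]
20. n9.sig = -8  [h.key - 3]
21. n9.hot = -6  [h.key - 1]
22. n6.sig = 20  [len(E.tag) + 17]
23. n6.hot = 18  [S₁.sig + 26]
24. n13.off = false  [terminal]
25. n0.sig = 14  [(if e.off then S₁.hot else S₁.sig) - 6]
26. n0.hot = -9  [S₁.hot - 27]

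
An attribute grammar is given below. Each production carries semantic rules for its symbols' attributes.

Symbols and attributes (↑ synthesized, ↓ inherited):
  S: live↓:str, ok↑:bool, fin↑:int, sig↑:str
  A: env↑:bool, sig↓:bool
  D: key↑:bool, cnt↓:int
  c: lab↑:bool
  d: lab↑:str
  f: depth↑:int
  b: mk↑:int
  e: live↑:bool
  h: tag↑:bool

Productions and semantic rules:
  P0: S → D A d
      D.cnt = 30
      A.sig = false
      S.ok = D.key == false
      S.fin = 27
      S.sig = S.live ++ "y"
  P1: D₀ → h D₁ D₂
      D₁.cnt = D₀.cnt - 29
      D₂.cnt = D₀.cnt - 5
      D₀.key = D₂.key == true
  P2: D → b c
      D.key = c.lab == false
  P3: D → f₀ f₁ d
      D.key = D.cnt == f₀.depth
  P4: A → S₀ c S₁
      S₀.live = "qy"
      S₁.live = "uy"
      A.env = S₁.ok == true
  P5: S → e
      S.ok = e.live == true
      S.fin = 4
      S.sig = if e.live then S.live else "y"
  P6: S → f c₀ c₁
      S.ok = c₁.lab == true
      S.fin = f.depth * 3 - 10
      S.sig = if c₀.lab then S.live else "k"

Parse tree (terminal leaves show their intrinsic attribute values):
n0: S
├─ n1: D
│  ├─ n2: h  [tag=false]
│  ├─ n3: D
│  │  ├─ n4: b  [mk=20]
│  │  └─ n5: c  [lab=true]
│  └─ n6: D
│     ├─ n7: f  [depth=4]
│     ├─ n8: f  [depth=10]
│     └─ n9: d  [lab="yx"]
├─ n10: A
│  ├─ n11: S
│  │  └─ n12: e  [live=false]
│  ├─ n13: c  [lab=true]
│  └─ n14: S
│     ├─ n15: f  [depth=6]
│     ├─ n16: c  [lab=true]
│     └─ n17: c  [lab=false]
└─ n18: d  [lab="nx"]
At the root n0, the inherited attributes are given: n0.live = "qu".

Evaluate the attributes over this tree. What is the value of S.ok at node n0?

1. n0.live = "qu"  [given at root]
2. n1.cnt = 30  [30]
3. n2.tag = false  [terminal]
4. n3.cnt = 1  [D₀.cnt - 29]
5. n4.mk = 20  [terminal]
6. n5.lab = true  [terminal]
7. n3.key = false  [c.lab == false]
8. n6.cnt = 25  [D₀.cnt - 5]
9. n7.depth = 4  [terminal]
10. n8.depth = 10  [terminal]
11. n9.lab = "yx"  [terminal]
12. n6.key = false  [D.cnt == f₀.depth]
13. n1.key = false  [D₂.key == true]
14. n10.sig = false  [false]
15. n11.live = "qy"  ["qy"]
16. n12.live = false  [terminal]
17. n11.ok = false  [e.live == true]
18. n11.fin = 4  [4]
19. n11.sig = "y"  [if e.live then S.live else "y"]
20. n13.lab = true  [terminal]
21. n14.live = "uy"  ["uy"]
22. n15.depth = 6  [terminal]
23. n16.lab = true  [terminal]
24. n17.lab = false  [terminal]
25. n14.ok = false  [c₁.lab == true]
26. n14.fin = 8  [f.depth * 3 - 10]
27. n14.sig = "uy"  [if c₀.lab then S.live else "k"]
28. n10.env = false  [S₁.ok == true]
29. n18.lab = "nx"  [terminal]
30. n0.ok = true  [D.key == false]
31. n0.fin = 27  [27]
32. n0.sig = "quy"  [S.live ++ "y"]

true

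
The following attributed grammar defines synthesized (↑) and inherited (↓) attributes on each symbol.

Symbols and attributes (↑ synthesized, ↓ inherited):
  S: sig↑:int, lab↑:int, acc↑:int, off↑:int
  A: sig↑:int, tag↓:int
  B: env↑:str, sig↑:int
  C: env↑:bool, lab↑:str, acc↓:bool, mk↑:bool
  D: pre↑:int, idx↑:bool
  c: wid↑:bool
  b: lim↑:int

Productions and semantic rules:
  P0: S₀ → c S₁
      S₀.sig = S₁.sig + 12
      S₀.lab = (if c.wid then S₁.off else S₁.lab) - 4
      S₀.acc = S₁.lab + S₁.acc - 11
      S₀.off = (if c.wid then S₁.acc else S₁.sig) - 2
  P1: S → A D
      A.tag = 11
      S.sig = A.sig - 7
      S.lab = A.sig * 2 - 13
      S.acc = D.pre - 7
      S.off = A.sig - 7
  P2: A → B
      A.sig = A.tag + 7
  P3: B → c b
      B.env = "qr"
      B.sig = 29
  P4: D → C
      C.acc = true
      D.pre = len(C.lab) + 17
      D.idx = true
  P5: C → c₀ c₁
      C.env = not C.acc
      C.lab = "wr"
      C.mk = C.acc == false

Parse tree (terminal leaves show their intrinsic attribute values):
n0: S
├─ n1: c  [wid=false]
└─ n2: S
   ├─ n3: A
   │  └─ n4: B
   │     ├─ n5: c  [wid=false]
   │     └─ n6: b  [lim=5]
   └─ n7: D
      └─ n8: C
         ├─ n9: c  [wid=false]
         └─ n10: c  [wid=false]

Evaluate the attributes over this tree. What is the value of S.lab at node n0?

1. n1.wid = false  [terminal]
2. n3.tag = 11  [11]
3. n5.wid = false  [terminal]
4. n6.lim = 5  [terminal]
5. n4.env = "qr"  ["qr"]
6. n4.sig = 29  [29]
7. n3.sig = 18  [A.tag + 7]
8. n8.acc = true  [true]
9. n9.wid = false  [terminal]
10. n10.wid = false  [terminal]
11. n8.env = false  [not C.acc]
12. n8.lab = "wr"  ["wr"]
13. n8.mk = false  [C.acc == false]
14. n7.pre = 19  [len(C.lab) + 17]
15. n7.idx = true  [true]
16. n2.sig = 11  [A.sig - 7]
17. n2.lab = 23  [A.sig * 2 - 13]
18. n2.acc = 12  [D.pre - 7]
19. n2.off = 11  [A.sig - 7]
20. n0.sig = 23  [S₁.sig + 12]
21. n0.lab = 19  [(if c.wid then S₁.off else S₁.lab) - 4]
22. n0.acc = 24  [S₁.lab + S₁.acc - 11]
23. n0.off = 9  [(if c.wid then S₁.acc else S₁.sig) - 2]

19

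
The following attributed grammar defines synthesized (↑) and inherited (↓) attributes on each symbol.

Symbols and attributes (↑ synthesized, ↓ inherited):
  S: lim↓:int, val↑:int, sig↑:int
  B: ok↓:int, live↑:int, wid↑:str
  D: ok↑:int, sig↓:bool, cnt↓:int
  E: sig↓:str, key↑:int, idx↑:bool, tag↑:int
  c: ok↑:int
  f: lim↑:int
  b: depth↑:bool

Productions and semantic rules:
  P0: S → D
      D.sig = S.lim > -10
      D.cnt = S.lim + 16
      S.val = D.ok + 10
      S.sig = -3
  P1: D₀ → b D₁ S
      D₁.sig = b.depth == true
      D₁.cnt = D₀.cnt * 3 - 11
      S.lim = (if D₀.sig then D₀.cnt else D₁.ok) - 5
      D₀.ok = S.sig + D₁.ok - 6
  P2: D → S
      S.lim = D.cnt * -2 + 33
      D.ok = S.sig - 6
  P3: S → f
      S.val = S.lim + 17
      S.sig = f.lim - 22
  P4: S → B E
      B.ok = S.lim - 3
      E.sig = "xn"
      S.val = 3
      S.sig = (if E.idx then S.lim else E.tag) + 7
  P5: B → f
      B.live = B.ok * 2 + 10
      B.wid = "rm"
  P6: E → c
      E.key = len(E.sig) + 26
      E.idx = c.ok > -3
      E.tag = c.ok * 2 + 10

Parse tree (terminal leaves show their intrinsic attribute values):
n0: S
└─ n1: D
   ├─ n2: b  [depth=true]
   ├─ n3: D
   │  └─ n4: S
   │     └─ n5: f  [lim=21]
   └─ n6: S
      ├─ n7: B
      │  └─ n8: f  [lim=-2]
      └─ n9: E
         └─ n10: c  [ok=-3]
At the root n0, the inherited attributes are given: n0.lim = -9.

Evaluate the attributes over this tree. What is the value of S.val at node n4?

30

1. n0.lim = -9  [given at root]
2. n1.sig = true  [S.lim > -10]
3. n1.cnt = 7  [S.lim + 16]
4. n2.depth = true  [terminal]
5. n3.sig = true  [b.depth == true]
6. n3.cnt = 10  [D₀.cnt * 3 - 11]
7. n4.lim = 13  [D.cnt * -2 + 33]
8. n5.lim = 21  [terminal]
9. n4.val = 30  [S.lim + 17]
10. n4.sig = -1  [f.lim - 22]
11. n3.ok = -7  [S.sig - 6]
12. n6.lim = 2  [(if D₀.sig then D₀.cnt else D₁.ok) - 5]
13. n7.ok = -1  [S.lim - 3]
14. n8.lim = -2  [terminal]
15. n7.live = 8  [B.ok * 2 + 10]
16. n7.wid = "rm"  ["rm"]
17. n9.sig = "xn"  ["xn"]
18. n10.ok = -3  [terminal]
19. n9.key = 28  [len(E.sig) + 26]
20. n9.idx = false  [c.ok > -3]
21. n9.tag = 4  [c.ok * 2 + 10]
22. n6.val = 3  [3]
23. n6.sig = 11  [(if E.idx then S.lim else E.tag) + 7]
24. n1.ok = -2  [S.sig + D₁.ok - 6]
25. n0.val = 8  [D.ok + 10]
26. n0.sig = -3  [-3]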